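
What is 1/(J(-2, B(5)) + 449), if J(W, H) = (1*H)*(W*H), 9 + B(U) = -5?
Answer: 1/57 ≈ 0.017544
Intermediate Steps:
B(U) = -14 (B(U) = -9 - 5 = -14)
J(W, H) = W*H**2 (J(W, H) = H*(H*W) = W*H**2)
1/(J(-2, B(5)) + 449) = 1/(-2*(-14)**2 + 449) = 1/(-2*196 + 449) = 1/(-392 + 449) = 1/57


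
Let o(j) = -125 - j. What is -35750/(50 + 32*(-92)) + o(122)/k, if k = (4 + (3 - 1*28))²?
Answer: 7525466/638127 ≈ 11.793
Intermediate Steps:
k = 441 (k = (4 + (3 - 28))² = (4 - 25)² = (-21)² = 441)
-35750/(50 + 32*(-92)) + o(122)/k = -35750/(50 + 32*(-92)) + (-125 - 1*122)/441 = -35750/(50 - 2944) + (-125 - 122)*(1/441) = -35750/(-2894) - 247*1/441 = -35750*(-1/2894) - 247/441 = 17875/1447 - 247/441 = 7525466/638127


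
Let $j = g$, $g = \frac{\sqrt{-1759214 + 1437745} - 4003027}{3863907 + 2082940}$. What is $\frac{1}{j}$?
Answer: $- \frac{23805389105869}{16024225484198} - \frac{5946847 i \sqrt{321469}}{16024225484198} \approx -1.4856 - 0.00021042 i$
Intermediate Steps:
$g = - \frac{4003027}{5946847} + \frac{i \sqrt{321469}}{5946847}$ ($g = \frac{\sqrt{-321469} - 4003027}{5946847} = \left(i \sqrt{321469} - 4003027\right) \frac{1}{5946847} = \left(-4003027 + i \sqrt{321469}\right) \frac{1}{5946847} = - \frac{4003027}{5946847} + \frac{i \sqrt{321469}}{5946847} \approx -0.67313 + 9.5342 \cdot 10^{-5} i$)
$j = - \frac{4003027}{5946847} + \frac{i \sqrt{321469}}{5946847} \approx -0.67313 + 9.5342 \cdot 10^{-5} i$
$\frac{1}{j} = \frac{1}{- \frac{4003027}{5946847} + \frac{i \sqrt{321469}}{5946847}}$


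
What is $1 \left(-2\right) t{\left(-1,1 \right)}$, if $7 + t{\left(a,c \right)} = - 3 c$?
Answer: $20$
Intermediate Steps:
$t{\left(a,c \right)} = -7 - 3 c$
$1 \left(-2\right) t{\left(-1,1 \right)} = 1 \left(-2\right) \left(-7 - 3\right) = - 2 \left(-7 - 3\right) = \left(-2\right) \left(-10\right) = 20$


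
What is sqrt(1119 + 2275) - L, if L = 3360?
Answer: -3360 + sqrt(3394) ≈ -3301.7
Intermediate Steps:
sqrt(1119 + 2275) - L = sqrt(1119 + 2275) - 1*3360 = sqrt(3394) - 3360 = -3360 + sqrt(3394)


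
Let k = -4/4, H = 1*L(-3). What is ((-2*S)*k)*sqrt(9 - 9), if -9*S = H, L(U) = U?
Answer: 0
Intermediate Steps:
H = -3 (H = 1*(-3) = -3)
k = -1 (k = -4*1/4 = -1)
S = 1/3 (S = -1/9*(-3) = 1/3 ≈ 0.33333)
((-2*S)*k)*sqrt(9 - 9) = (-2*1/3*(-1))*sqrt(9 - 9) = (-2/3*(-1))*sqrt(0) = (2/3)*0 = 0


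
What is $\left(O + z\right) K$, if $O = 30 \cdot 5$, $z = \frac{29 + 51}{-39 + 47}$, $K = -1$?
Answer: $-160$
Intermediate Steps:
$z = 10$ ($z = \frac{80}{8} = 80 \cdot \frac{1}{8} = 10$)
$O = 150$
$\left(O + z\right) K = \left(150 + 10\right) \left(-1\right) = 160 \left(-1\right) = -160$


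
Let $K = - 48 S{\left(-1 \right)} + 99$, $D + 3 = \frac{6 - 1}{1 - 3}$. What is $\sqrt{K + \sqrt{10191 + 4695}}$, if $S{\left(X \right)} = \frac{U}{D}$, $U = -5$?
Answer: $\frac{\sqrt{6699 + 363 \sqrt{1654}}}{11} \approx 13.318$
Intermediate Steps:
$D = - \frac{11}{2}$ ($D = -3 + \frac{6 - 1}{1 - 3} = -3 + \frac{5}{-2} = -3 + 5 \left(- \frac{1}{2}\right) = -3 - \frac{5}{2} = - \frac{11}{2} \approx -5.5$)
$S{\left(X \right)} = \frac{10}{11}$ ($S{\left(X \right)} = - \frac{5}{- \frac{11}{2}} = \left(-5\right) \left(- \frac{2}{11}\right) = \frac{10}{11}$)
$K = \frac{609}{11}$ ($K = \left(-48\right) \frac{10}{11} + 99 = - \frac{480}{11} + 99 = \frac{609}{11} \approx 55.364$)
$\sqrt{K + \sqrt{10191 + 4695}} = \sqrt{\frac{609}{11} + \sqrt{10191 + 4695}} = \sqrt{\frac{609}{11} + \sqrt{14886}} = \sqrt{\frac{609}{11} + 3 \sqrt{1654}}$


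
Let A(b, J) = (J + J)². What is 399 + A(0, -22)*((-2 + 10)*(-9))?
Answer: -138993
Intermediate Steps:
A(b, J) = 4*J² (A(b, J) = (2*J)² = 4*J²)
399 + A(0, -22)*((-2 + 10)*(-9)) = 399 + (4*(-22)²)*((-2 + 10)*(-9)) = 399 + (4*484)*(8*(-9)) = 399 + 1936*(-72) = 399 - 139392 = -138993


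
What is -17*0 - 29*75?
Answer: -2175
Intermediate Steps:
-17*0 - 29*75 = 0 - 2175 = -2175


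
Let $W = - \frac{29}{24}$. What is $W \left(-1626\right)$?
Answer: $\frac{7859}{4} \approx 1964.8$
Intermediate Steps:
$W = - \frac{29}{24}$ ($W = \left(-29\right) \frac{1}{24} = - \frac{29}{24} \approx -1.2083$)
$W \left(-1626\right) = \left(- \frac{29}{24}\right) \left(-1626\right) = \frac{7859}{4}$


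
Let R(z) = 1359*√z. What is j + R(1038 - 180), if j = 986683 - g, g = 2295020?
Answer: -1308337 + 1359*√858 ≈ -1.2685e+6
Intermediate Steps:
j = -1308337 (j = 986683 - 1*2295020 = 986683 - 2295020 = -1308337)
j + R(1038 - 180) = -1308337 + 1359*√(1038 - 180) = -1308337 + 1359*√858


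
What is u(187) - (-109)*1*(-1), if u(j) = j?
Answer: 78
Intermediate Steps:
u(187) - (-109)*1*(-1) = 187 - (-109)*1*(-1) = 187 - (-109)*(-1) = 187 - 1*109 = 187 - 109 = 78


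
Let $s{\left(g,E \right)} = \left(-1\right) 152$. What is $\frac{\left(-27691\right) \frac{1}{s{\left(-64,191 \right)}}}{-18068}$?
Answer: $- \frac{27691}{2746336} \approx -0.010083$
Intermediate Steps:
$s{\left(g,E \right)} = -152$
$\frac{\left(-27691\right) \frac{1}{s{\left(-64,191 \right)}}}{-18068} = \frac{\left(-27691\right) \frac{1}{-152}}{-18068} = \left(-27691\right) \left(- \frac{1}{152}\right) \left(- \frac{1}{18068}\right) = \frac{27691}{152} \left(- \frac{1}{18068}\right) = - \frac{27691}{2746336}$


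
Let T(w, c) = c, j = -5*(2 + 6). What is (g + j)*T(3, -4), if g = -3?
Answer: 172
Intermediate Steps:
j = -40 (j = -5*8 = -40)
(g + j)*T(3, -4) = (-3 - 40)*(-4) = -43*(-4) = 172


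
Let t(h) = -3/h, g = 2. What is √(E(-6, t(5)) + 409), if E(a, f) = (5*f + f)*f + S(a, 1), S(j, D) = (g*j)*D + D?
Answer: 2*√2501/5 ≈ 20.004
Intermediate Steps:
S(j, D) = D + 2*D*j (S(j, D) = (2*j)*D + D = 2*D*j + D = D + 2*D*j)
E(a, f) = 1 + 2*a + 6*f² (E(a, f) = (5*f + f)*f + 1*(1 + 2*a) = (6*f)*f + (1 + 2*a) = 6*f² + (1 + 2*a) = 1 + 2*a + 6*f²)
√(E(-6, t(5)) + 409) = √((1 + 2*(-6) + 6*(-3/5)²) + 409) = √((1 - 12 + 6*(-3*⅕)²) + 409) = √((1 - 12 + 6*(-⅗)²) + 409) = √((1 - 12 + 6*(9/25)) + 409) = √((1 - 12 + 54/25) + 409) = √(-221/25 + 409) = √(10004/25) = 2*√2501/5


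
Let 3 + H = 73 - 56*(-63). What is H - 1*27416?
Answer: -23818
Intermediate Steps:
H = 3598 (H = -3 + (73 - 56*(-63)) = -3 + (73 + 3528) = -3 + 3601 = 3598)
H - 1*27416 = 3598 - 1*27416 = 3598 - 27416 = -23818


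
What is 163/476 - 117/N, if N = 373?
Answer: 5107/177548 ≈ 0.028764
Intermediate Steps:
163/476 - 117/N = 163/476 - 117/373 = 5107/177548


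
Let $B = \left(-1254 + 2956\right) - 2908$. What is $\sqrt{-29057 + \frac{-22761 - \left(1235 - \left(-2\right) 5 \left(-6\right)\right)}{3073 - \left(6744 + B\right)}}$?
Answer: $\frac{i \sqrt{610719265}}{145} \approx 170.43 i$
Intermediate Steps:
$B = -1206$ ($B = 1702 - 2908 = -1206$)
$\sqrt{-29057 + \frac{-22761 - \left(1235 - \left(-2\right) 5 \left(-6\right)\right)}{3073 - \left(6744 + B\right)}} = \sqrt{-29057 + \frac{-22761 - \left(1235 - \left(-2\right) 5 \left(-6\right)\right)}{3073 - 5538}} = \sqrt{-29057 + \frac{-22761 - 1175}{3073 + \left(-6744 + 1206\right)}} = \sqrt{-29057 + \frac{-22761 + \left(60 - 1235\right)}{3073 - 5538}} = \sqrt{-29057 + \frac{-22761 - 1175}{-2465}} = \sqrt{-29057 - - \frac{1408}{145}} = \sqrt{-29057 + \frac{1408}{145}} = \sqrt{- \frac{4211857}{145}} = \frac{i \sqrt{610719265}}{145}$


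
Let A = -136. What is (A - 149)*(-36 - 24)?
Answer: 17100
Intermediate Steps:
(A - 149)*(-36 - 24) = (-136 - 149)*(-36 - 24) = -285*(-60) = 17100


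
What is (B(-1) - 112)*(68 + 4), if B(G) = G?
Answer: -8136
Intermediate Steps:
(B(-1) - 112)*(68 + 4) = (-1 - 112)*(68 + 4) = -113*72 = -8136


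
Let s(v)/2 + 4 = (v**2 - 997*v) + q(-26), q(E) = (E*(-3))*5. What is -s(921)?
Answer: 139220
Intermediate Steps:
q(E) = -15*E (q(E) = -3*E*5 = -15*E)
s(v) = 772 - 1994*v + 2*v**2 (s(v) = -8 + 2*((v**2 - 997*v) - 15*(-26)) = -8 + 2*((v**2 - 997*v) + 390) = -8 + 2*(390 + v**2 - 997*v) = -8 + (780 - 1994*v + 2*v**2) = 772 - 1994*v + 2*v**2)
-s(921) = -(772 - 1994*921 + 2*921**2) = -(772 - 1836474 + 2*848241) = -(772 - 1836474 + 1696482) = -1*(-139220) = 139220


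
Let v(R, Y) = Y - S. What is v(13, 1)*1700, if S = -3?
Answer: 6800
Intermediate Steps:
v(R, Y) = 3 + Y (v(R, Y) = Y - 1*(-3) = Y + 3 = 3 + Y)
v(13, 1)*1700 = (3 + 1)*1700 = 4*1700 = 6800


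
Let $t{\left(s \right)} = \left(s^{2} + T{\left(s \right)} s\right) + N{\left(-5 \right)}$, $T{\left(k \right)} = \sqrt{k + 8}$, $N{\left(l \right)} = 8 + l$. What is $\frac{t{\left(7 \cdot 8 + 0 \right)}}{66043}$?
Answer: $\frac{17}{313} \approx 0.054313$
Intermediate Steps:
$T{\left(k \right)} = \sqrt{8 + k}$
$t{\left(s \right)} = 3 + s^{2} + s \sqrt{8 + s}$ ($t{\left(s \right)} = \left(s^{2} + \sqrt{8 + s} s\right) + \left(8 - 5\right) = \left(s^{2} + s \sqrt{8 + s}\right) + 3 = 3 + s^{2} + s \sqrt{8 + s}$)
$\frac{t{\left(7 \cdot 8 + 0 \right)}}{66043} = \frac{3 + \left(7 \cdot 8 + 0\right)^{2} + \left(7 \cdot 8 + 0\right) \sqrt{8 + \left(7 \cdot 8 + 0\right)}}{66043} = \left(3 + \left(56 + 0\right)^{2} + \left(56 + 0\right) \sqrt{8 + \left(56 + 0\right)}\right) \frac{1}{66043} = \left(3 + 56^{2} + 56 \sqrt{8 + 56}\right) \frac{1}{66043} = \left(3 + 3136 + 56 \sqrt{64}\right) \frac{1}{66043} = \left(3 + 3136 + 56 \cdot 8\right) \frac{1}{66043} = \left(3 + 3136 + 448\right) \frac{1}{66043} = 3587 \cdot \frac{1}{66043} = \frac{17}{313}$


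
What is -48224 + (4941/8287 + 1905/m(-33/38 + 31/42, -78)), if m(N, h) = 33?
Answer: -4390638572/91157 ≈ -48166.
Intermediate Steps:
-48224 + (4941/8287 + 1905/m(-33/38 + 31/42, -78)) = -48224 + (4941/8287 + 1905/33) = -48224 + (4941*(1/8287) + 1905*(1/33)) = -48224 + (4941/8287 + 635/11) = -48224 + 5316596/91157 = -4390638572/91157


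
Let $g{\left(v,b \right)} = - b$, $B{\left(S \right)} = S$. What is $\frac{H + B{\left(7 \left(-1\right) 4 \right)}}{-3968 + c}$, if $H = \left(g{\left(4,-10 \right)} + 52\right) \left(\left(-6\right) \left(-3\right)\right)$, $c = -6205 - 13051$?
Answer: $- \frac{136}{2903} \approx -0.046848$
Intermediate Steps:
$c = -19256$
$H = 1116$ ($H = \left(\left(-1\right) \left(-10\right) + 52\right) \left(\left(-6\right) \left(-3\right)\right) = \left(10 + 52\right) 18 = 62 \cdot 18 = 1116$)
$\frac{H + B{\left(7 \left(-1\right) 4 \right)}}{-3968 + c} = \frac{1116 + 7 \left(-1\right) 4}{-3968 - 19256} = \frac{1116 - 28}{-23224} = \left(1116 - 28\right) \left(- \frac{1}{23224}\right) = 1088 \left(- \frac{1}{23224}\right) = - \frac{136}{2903}$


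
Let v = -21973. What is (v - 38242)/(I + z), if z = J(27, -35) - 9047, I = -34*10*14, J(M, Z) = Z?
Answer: 60215/13842 ≈ 4.3502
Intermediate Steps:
I = -4760 (I = -340*14 = -4760)
z = -9082 (z = -35 - 9047 = -9082)
(v - 38242)/(I + z) = (-21973 - 38242)/(-4760 - 9082) = -60215/(-13842) = -60215*(-1/13842) = 60215/13842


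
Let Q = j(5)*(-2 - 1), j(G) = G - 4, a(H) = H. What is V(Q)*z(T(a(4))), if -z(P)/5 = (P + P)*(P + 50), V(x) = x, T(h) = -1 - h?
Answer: -6750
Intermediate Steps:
j(G) = -4 + G
Q = -3 (Q = (-4 + 5)*(-2 - 1) = 1*(-3) = -3)
z(P) = -10*P*(50 + P) (z(P) = -5*(P + P)*(P + 50) = -5*2*P*(50 + P) = -10*P*(50 + P))
V(Q)*z(T(a(4))) = -(-30)*(-1 - 1*4)*(50 + (-1 - 1*4)) = -(-30)*(-1 - 4)*(50 + (-1 - 4)) = -(-30)*(-5)*(50 - 5) = -(-30)*(-5)*45 = -3*2250 = -6750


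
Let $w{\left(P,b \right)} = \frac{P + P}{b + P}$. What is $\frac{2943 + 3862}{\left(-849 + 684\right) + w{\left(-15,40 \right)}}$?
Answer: $- \frac{34025}{831} \approx -40.945$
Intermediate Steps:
$w{\left(P,b \right)} = \frac{2 P}{P + b}$
$\frac{2943 + 3862}{\left(-849 + 684\right) + w{\left(-15,40 \right)}} = \frac{2943 + 3862}{\left(-849 + 684\right) + 2 \left(-15\right) \frac{1}{-15 + 40}} = \frac{6805}{-165 + 2 \left(-15\right) \frac{1}{25}} = \frac{6805}{-165 - \frac{6}{5}} = \frac{6805}{- \frac{831}{5}} = 6805 \left(- \frac{5}{831}\right) = - \frac{34025}{831}$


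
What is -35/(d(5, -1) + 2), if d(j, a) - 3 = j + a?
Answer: -35/9 ≈ -3.8889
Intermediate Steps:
d(j, a) = 3 + a + j (d(j, a) = 3 + (j + a) = 3 + (a + j) = 3 + a + j)
-35/(d(5, -1) + 2) = -35/((3 - 1 + 5) + 2) = -35/(7 + 2) = -35/9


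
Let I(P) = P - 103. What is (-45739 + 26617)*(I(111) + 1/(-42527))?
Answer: -6505591230/42527 ≈ -1.5298e+5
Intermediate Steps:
I(P) = -103 + P
(-45739 + 26617)*(I(111) + 1/(-42527)) = (-45739 + 26617)*((-103 + 111) + 1/(-42527)) = -19122*(8 - 1/42527) = -19122*340215/42527 = -6505591230/42527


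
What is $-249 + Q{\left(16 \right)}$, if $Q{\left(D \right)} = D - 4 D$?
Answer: $-297$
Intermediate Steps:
$Q{\left(D \right)} = - 3 D$
$-249 + Q{\left(16 \right)} = -249 - 48 = -297$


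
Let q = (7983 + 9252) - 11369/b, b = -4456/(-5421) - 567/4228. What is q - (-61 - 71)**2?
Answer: -37651023843/2252323 ≈ -16717.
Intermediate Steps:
b = 2252323/3274284 (b = -4456*(-1/5421) - 567*1/4228 = 4456/5421 - 81/604 = 2252323/3274284 ≈ 0.68788)
q = 1593452109/2252323 (q = (7983 + 9252) - 11369/2252323/3274284 = 17235 - 11369*3274284/2252323 = 17235 - 37225334796/2252323 = 1593452109/2252323 ≈ 707.47)
q - (-61 - 71)**2 = 1593452109/2252323 - (-61 - 71)**2 = 1593452109/2252323 - 1*(-132)**2 = 1593452109/2252323 - 1*17424 = 1593452109/2252323 - 17424 = -37651023843/2252323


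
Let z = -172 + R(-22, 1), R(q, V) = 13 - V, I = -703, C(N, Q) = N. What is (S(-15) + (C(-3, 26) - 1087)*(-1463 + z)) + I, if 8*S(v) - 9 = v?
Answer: 7073465/4 ≈ 1.7684e+6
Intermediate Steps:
S(v) = 9/8 + v/8
z = -160 (z = -172 + (13 - 1*1) = -172 + (13 - 1) = -172 + 12 = -160)
(S(-15) + (C(-3, 26) - 1087)*(-1463 + z)) + I = ((9/8 + (1/8)*(-15)) + (-3 - 1087)*(-1463 - 160)) - 703 = ((9/8 - 15/8) - 1090*(-1623)) - 703 = (-3/4 + 1769070) - 703 = 7076277/4 - 703 = 7073465/4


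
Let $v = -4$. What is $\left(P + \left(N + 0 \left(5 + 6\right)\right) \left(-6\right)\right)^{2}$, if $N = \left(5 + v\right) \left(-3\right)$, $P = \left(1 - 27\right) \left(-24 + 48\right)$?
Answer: $367236$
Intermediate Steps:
$P = -624$ ($P = \left(-26\right) 24 = -624$)
$N = -3$ ($N = \left(5 - 4\right) \left(-3\right) = 1 \left(-3\right) = -3$)
$\left(P + \left(N + 0 \left(5 + 6\right)\right) \left(-6\right)\right)^{2} = \left(-624 + \left(-3 + 0 \left(5 + 6\right)\right) \left(-6\right)\right)^{2} = \left(-624 + \left(-3 + 0 \cdot 11\right) \left(-6\right)\right)^{2} = \left(-624 + \left(-3 + 0\right) \left(-6\right)\right)^{2} = \left(-624 - -18\right)^{2} = \left(-624 + 18\right)^{2} = \left(-606\right)^{2} = 367236$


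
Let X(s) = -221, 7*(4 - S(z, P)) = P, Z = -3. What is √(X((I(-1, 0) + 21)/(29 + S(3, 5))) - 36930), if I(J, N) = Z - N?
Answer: I*√37151 ≈ 192.75*I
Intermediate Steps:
S(z, P) = 4 - P/7
I(J, N) = -3 - N
√(X((I(-1, 0) + 21)/(29 + S(3, 5))) - 36930) = √(-221 - 36930) = √(-37151) = I*√37151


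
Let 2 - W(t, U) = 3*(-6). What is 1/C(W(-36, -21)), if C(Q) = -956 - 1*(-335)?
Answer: -1/621 ≈ -0.0016103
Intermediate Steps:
W(t, U) = 20 (W(t, U) = 2 - 3*(-6) = 2 - 1*(-18) = 2 + 18 = 20)
C(Q) = -621 (C(Q) = -956 + 335 = -621)
1/C(W(-36, -21)) = 1/(-621) = -1/621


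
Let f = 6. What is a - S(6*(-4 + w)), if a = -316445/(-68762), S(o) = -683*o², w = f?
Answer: 6763196669/68762 ≈ 98357.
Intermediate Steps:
w = 6
a = 316445/68762 (a = -316445*(-1/68762) = 316445/68762 ≈ 4.6020)
a - S(6*(-4 + w)) = 316445/68762 - (-683)*(6*(-4 + 6))² = 316445/68762 - (-683)*(6*2)² = 316445/68762 - (-683)*12² = 316445/68762 - (-683)*144 = 316445/68762 - 1*(-98352) = 316445/68762 + 98352 = 6763196669/68762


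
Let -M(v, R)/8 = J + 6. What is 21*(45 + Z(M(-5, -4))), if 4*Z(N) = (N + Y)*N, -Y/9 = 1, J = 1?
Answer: 20055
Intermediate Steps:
Y = -9 (Y = -9*1 = -9)
M(v, R) = -56 (M(v, R) = -8*(1 + 6) = -8*7 = -56)
Z(N) = N*(-9 + N)/4 (Z(N) = ((N - 9)*N)/4 = ((-9 + N)*N)/4 = (N*(-9 + N))/4 = N*(-9 + N)/4)
21*(45 + Z(M(-5, -4))) = 21*(45 + (¼)*(-56)*(-9 - 56)) = 21*(45 + (¼)*(-56)*(-65)) = 21*(45 + 910) = 21*955 = 20055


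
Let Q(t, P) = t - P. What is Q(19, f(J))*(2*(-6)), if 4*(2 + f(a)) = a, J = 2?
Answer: -246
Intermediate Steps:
f(a) = -2 + a/4
Q(19, f(J))*(2*(-6)) = (19 - (-2 + (1/4)*2))*(2*(-6)) = (19 - (-2 + 1/2))*(-12) = (19 - 1*(-3/2))*(-12) = (19 + 3/2)*(-12) = (41/2)*(-12) = -246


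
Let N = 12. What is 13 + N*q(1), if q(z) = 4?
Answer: 61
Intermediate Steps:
13 + N*q(1) = 13 + 12*4 = 13 + 48 = 61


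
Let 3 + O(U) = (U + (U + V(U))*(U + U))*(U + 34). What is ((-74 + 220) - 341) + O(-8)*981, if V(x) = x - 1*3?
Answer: 7546638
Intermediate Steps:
V(x) = -3 + x (V(x) = x - 3 = -3 + x)
O(U) = -3 + (34 + U)*(U + 2*U*(-3 + 2*U)) (O(U) = -3 + (U + (U + (-3 + U))*(U + U))*(U + 34) = -3 + (U + (-3 + 2*U)*(2*U))*(34 + U) = -3 + (U + 2*U*(-3 + 2*U))*(34 + U) = -3 + (34 + U)*(U + 2*U*(-3 + 2*U)))
((-74 + 220) - 341) + O(-8)*981 = ((-74 + 220) - 341) + (-3 - 170*(-8) + 4*(-8)³ + 131*(-8)²)*981 = (146 - 341) + (-3 + 1360 + 4*(-512) + 131*64)*981 = -195 + (-3 + 1360 - 2048 + 8384)*981 = -195 + 7693*981 = -195 + 7546833 = 7546638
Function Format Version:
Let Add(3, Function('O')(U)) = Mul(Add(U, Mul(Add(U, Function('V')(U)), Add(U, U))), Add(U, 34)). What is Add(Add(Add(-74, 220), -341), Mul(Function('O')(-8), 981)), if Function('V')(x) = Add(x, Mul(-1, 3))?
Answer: 7546638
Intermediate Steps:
Function('V')(x) = Add(-3, x) (Function('V')(x) = Add(x, -3) = Add(-3, x))
Function('O')(U) = Add(-3, Mul(Add(34, U), Add(U, Mul(2, U, Add(-3, Mul(2, U)))))) (Function('O')(U) = Add(-3, Mul(Add(U, Mul(Add(U, Add(-3, U)), Add(U, U))), Add(U, 34))) = Add(-3, Mul(Add(U, Mul(Add(-3, Mul(2, U)), Mul(2, U))), Add(34, U))) = Add(-3, Mul(Add(U, Mul(2, U, Add(-3, Mul(2, U)))), Add(34, U))) = Add(-3, Mul(Add(34, U), Add(U, Mul(2, U, Add(-3, Mul(2, U)))))))
Add(Add(Add(-74, 220), -341), Mul(Function('O')(-8), 981)) = Add(Add(Add(-74, 220), -341), Mul(Add(-3, Mul(-170, -8), Mul(4, Pow(-8, 3)), Mul(131, Pow(-8, 2))), 981)) = Add(Add(146, -341), Mul(Add(-3, 1360, Mul(4, -512), Mul(131, 64)), 981)) = Add(-195, Mul(Add(-3, 1360, -2048, 8384), 981)) = Add(-195, Mul(7693, 981)) = Add(-195, 7546833) = 7546638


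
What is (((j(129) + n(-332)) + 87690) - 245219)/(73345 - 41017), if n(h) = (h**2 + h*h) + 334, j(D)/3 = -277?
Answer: 31211/16164 ≈ 1.9309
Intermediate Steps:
j(D) = -831 (j(D) = 3*(-277) = -831)
n(h) = 334 + 2*h**2 (n(h) = (h**2 + h**2) + 334 = 2*h**2 + 334 = 334 + 2*h**2)
(((j(129) + n(-332)) + 87690) - 245219)/(73345 - 41017) = (((-831 + (334 + 2*(-332)**2)) + 87690) - 245219)/(73345 - 41017) = (((-831 + (334 + 2*110224)) + 87690) - 245219)/32328 = (((-831 + (334 + 220448)) + 87690) - 245219)*(1/32328) = (((-831 + 220782) + 87690) - 245219)*(1/32328) = ((219951 + 87690) - 245219)*(1/32328) = (307641 - 245219)*(1/32328) = 62422*(1/32328) = 31211/16164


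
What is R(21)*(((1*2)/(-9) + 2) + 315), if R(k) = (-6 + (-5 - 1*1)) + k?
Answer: 2851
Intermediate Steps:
R(k) = -12 + k (R(k) = (-6 + (-5 - 1)) + k = (-6 - 6) + k = -12 + k)
R(21)*(((1*2)/(-9) + 2) + 315) = (-12 + 21)*(((1*2)/(-9) + 2) + 315) = 9*((2*(-1/9) + 2) + 315) = 9*((-2/9 + 2) + 315) = 9*(16/9 + 315) = 9*(2851/9) = 2851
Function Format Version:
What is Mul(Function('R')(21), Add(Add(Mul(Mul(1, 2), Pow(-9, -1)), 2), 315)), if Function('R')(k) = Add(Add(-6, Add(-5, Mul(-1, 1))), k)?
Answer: 2851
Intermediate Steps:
Function('R')(k) = Add(-12, k) (Function('R')(k) = Add(Add(-6, Add(-5, -1)), k) = Add(Add(-6, -6), k) = Add(-12, k))
Mul(Function('R')(21), Add(Add(Mul(Mul(1, 2), Pow(-9, -1)), 2), 315)) = Mul(Add(-12, 21), Add(Add(Mul(Mul(1, 2), Pow(-9, -1)), 2), 315)) = Mul(9, Add(Add(Mul(2, Rational(-1, 9)), 2), 315)) = Mul(9, Add(Add(Rational(-2, 9), 2), 315)) = Mul(9, Add(Rational(16, 9), 315)) = Mul(9, Rational(2851, 9)) = 2851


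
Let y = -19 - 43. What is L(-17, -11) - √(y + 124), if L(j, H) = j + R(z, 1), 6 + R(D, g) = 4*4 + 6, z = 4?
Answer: -1 - √62 ≈ -8.8740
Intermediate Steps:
R(D, g) = 16 (R(D, g) = -6 + (4*4 + 6) = -6 + (16 + 6) = -6 + 22 = 16)
L(j, H) = 16 + j (L(j, H) = j + 16 = 16 + j)
y = -62
L(-17, -11) - √(y + 124) = (16 - 17) - √(-62 + 124) = -1 - √62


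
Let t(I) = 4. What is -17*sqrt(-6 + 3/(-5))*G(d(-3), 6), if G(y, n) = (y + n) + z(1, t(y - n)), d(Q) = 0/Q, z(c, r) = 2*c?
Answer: -136*I*sqrt(165)/5 ≈ -349.39*I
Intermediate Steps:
d(Q) = 0
G(y, n) = 2 + n + y (G(y, n) = (y + n) + 2*1 = (n + y) + 2 = 2 + n + y)
-17*sqrt(-6 + 3/(-5))*G(d(-3), 6) = -17*sqrt(-6 + 3/(-5))*(2 + 6 + 0) = -17*sqrt(-6 + 3*(-1/5))*8 = -17*sqrt(-6 - 3/5)*8 = -17*sqrt(-33/5)*8 = -17*I*sqrt(165)/5*8 = -136*I*sqrt(165)/5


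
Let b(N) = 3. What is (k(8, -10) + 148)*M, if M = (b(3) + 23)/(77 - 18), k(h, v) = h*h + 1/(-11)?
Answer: 60606/649 ≈ 93.384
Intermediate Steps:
k(h, v) = -1/11 + h**2 (k(h, v) = h**2 - 1/11 = -1/11 + h**2)
M = 26/59 (M = (3 + 23)/(77 - 18) = 26/59 ≈ 0.44068)
(k(8, -10) + 148)*M = ((-1/11 + 8**2) + 148)*(26/59) = ((-1/11 + 64) + 148)*(26/59) = (703/11 + 148)*(26/59) = (2331/11)*(26/59) = 60606/649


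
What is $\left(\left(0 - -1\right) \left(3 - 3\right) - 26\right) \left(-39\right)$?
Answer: $1014$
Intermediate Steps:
$\left(\left(0 - -1\right) \left(3 - 3\right) - 26\right) \left(-39\right) = \left(\left(0 + 1\right) 0 - 26\right) \left(-39\right) = \left(1 \cdot 0 - 26\right) \left(-39\right) = \left(0 - 26\right) \left(-39\right) = \left(-26\right) \left(-39\right) = 1014$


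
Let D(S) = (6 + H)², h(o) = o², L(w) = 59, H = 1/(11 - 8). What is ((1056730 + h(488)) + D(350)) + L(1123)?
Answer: 11654758/9 ≈ 1.2950e+6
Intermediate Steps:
H = ⅓ (H = 1/3 = ⅓ ≈ 0.33333)
D(S) = 361/9 (D(S) = (6 + ⅓)² = (19/3)² = 361/9)
((1056730 + h(488)) + D(350)) + L(1123) = ((1056730 + 488²) + 361/9) + 59 = ((1056730 + 238144) + 361/9) + 59 = (1294874 + 361/9) + 59 = 11654227/9 + 59 = 11654758/9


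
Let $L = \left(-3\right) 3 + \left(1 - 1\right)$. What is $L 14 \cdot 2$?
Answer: $-252$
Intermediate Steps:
$L = -9$ ($L = -9 + 0 = -9$)
$L 14 \cdot 2 = \left(-9\right) 14 \cdot 2 = \left(-126\right) 2 = -252$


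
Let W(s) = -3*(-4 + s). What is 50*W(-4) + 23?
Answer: 1223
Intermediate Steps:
W(s) = 12 - 3*s
50*W(-4) + 23 = 50*(12 - 3*(-4)) + 23 = 50*(12 + 12) + 23 = 50*24 + 23 = 1200 + 23 = 1223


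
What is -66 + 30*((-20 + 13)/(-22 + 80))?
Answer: -2019/29 ≈ -69.621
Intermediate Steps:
-66 + 30*((-20 + 13)/(-22 + 80)) = -66 + 30*(-7/58) = -66 - 105/29 = -2019/29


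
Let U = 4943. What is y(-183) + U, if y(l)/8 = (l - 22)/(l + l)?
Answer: 905389/183 ≈ 4947.5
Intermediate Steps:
y(l) = 4*(-22 + l)/l (y(l) = 8*((l - 22)/(l + l)) = 8*((-22 + l)/((2*l))) = 8*((-22 + l)*(1/(2*l))) = 8*((-22 + l)/(2*l)) = 4*(-22 + l)/l)
y(-183) + U = (4 - 88/(-183)) + 4943 = (4 - 88*(-1/183)) + 4943 = (4 + 88/183) + 4943 = 820/183 + 4943 = 905389/183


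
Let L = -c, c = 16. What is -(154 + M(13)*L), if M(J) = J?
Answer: 54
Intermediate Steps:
L = -16 (L = -1*16 = -16)
-(154 + M(13)*L) = -(154 + 13*(-16)) = -(154 - 208) = -1*(-54) = 54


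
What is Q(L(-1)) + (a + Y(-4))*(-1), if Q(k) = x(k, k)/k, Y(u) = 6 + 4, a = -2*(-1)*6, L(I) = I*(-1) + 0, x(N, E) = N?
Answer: -21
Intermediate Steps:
L(I) = -I (L(I) = -I + 0 = -I)
a = 12 (a = 2*6 = 12)
Y(u) = 10
Q(k) = 1 (Q(k) = k/k = 1)
Q(L(-1)) + (a + Y(-4))*(-1) = 1 + (12 + 10)*(-1) = 1 + 22*(-1) = 1 - 22 = -21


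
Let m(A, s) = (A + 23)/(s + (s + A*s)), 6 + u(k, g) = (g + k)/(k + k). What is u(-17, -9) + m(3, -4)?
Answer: -1111/170 ≈ -6.5353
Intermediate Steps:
u(k, g) = -6 + (g + k)/(2*k) (u(k, g) = -6 + (g + k)/(k + k) = -6 + (g + k)/((2*k)) = -6 + (g + k)*(1/(2*k)) = -6 + (g + k)/(2*k))
m(A, s) = (23 + A)/(2*s + A*s)
u(-17, -9) + m(3, -4) = (1/2)*(-9 - 11*(-17))/(-17) + (23 + 3)/((-4)*(2 + 3)) = (1/2)*(-1/17)*(-9 + 187) - 1/4*26/5 = (1/2)*(-1/17)*178 - 1/4*1/5*26 = -89/17 - 13/10 = -1111/170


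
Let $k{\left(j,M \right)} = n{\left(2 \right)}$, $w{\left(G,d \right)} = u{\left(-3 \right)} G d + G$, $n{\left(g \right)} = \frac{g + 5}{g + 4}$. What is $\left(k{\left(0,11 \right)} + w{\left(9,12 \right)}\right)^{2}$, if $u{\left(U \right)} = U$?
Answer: $\frac{3545689}{36} \approx 98491.0$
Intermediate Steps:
$n{\left(g \right)} = \frac{5 + g}{4 + g}$
$w{\left(G,d \right)} = G - 3 G d$ ($w{\left(G,d \right)} = - 3 G d + G = G - 3 G d$)
$k{\left(j,M \right)} = \frac{7}{6}$ ($k{\left(j,M \right)} = \frac{5 + 2}{4 + 2} = \frac{1}{6} \cdot 7 = \frac{7}{6}$)
$\left(k{\left(0,11 \right)} + w{\left(9,12 \right)}\right)^{2} = \left(\frac{7}{6} + 9 \left(1 - 36\right)\right)^{2} = \left(\frac{7}{6} + 9 \left(-35\right)\right)^{2} = \left(\frac{7}{6} - 315\right)^{2} = \left(- \frac{1883}{6}\right)^{2} = \frac{3545689}{36}$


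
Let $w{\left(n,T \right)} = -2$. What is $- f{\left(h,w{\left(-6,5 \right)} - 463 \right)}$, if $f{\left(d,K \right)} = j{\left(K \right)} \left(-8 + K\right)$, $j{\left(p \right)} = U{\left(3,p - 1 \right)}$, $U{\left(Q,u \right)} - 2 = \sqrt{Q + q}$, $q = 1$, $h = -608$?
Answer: $1892$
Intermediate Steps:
$U{\left(Q,u \right)} = 2 + \sqrt{1 + Q}$ ($U{\left(Q,u \right)} = 2 + \sqrt{Q + 1} = 2 + \sqrt{1 + Q}$)
$j{\left(p \right)} = 4$ ($j{\left(p \right)} = 2 + \sqrt{1 + 3} = 2 + \sqrt{4} = 2 + 2 = 4$)
$f{\left(d,K \right)} = -32 + 4 K$ ($f{\left(d,K \right)} = 4 \left(-8 + K\right) = -32 + 4 K$)
$- f{\left(h,w{\left(-6,5 \right)} - 463 \right)} = - (-32 + 4 \left(-2 - 463\right)) = - (-32 + 4 \left(-465\right)) = - (-32 - 1860) = \left(-1\right) \left(-1892\right) = 1892$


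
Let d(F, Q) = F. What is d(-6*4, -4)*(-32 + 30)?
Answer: 48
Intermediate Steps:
d(-6*4, -4)*(-32 + 30) = (-6*4)*(-32 + 30) = -24*(-2) = 48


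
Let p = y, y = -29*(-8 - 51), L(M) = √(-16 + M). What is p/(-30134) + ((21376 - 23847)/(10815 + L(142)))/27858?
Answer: -66379803814508/1168907140533717 + 353*√14/155161231902 ≈ -0.056788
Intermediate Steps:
y = 1711 (y = -29*(-59) = 1711)
p = 1711
p/(-30134) + ((21376 - 23847)/(10815 + L(142)))/27858 = 1711/(-30134) + ((21376 - 23847)/(10815 + √(-16 + 142)))/27858 = 1711*(-1/30134) - 2471/(10815 + √126)*(1/27858) = -1711/30134 - 2471/(10815 + 3*√14)*(1/27858) = -1711/30134 - 2471/(27858*(10815 + 3*√14))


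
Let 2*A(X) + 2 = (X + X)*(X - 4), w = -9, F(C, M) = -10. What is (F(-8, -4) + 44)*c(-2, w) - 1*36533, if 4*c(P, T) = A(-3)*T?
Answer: -38063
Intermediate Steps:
A(X) = -1 + X*(-4 + X) (A(X) = -1 + ((X + X)*(X - 4))/2 = -1 + ((2*X)*(-4 + X))/2 = -1 + (2*X*(-4 + X))/2 = -1 + X*(-4 + X))
c(P, T) = 5*T (c(P, T) = ((-1 + (-3)² - 4*(-3))*T)/4 = ((-1 + 9 + 12)*T)/4 = (20*T)/4 = 5*T)
(F(-8, -4) + 44)*c(-2, w) - 1*36533 = (-10 + 44)*(5*(-9)) - 1*36533 = 34*(-45) - 36533 = -1530 - 36533 = -38063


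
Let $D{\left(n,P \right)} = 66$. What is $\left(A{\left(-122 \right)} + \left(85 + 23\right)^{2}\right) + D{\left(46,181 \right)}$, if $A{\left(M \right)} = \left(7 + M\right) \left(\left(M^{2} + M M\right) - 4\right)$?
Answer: $-3411130$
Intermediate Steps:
$A{\left(M \right)} = \left(-4 + 2 M^{2}\right) \left(7 + M\right)$ ($A{\left(M \right)} = \left(7 + M\right) \left(\left(M^{2} + M^{2}\right) - 4\right) = \left(7 + M\right) \left(2 M^{2} - 4\right) = \left(7 + M\right) \left(-4 + 2 M^{2}\right) = \left(-4 + 2 M^{2}\right) \left(7 + M\right)$)
$\left(A{\left(-122 \right)} + \left(85 + 23\right)^{2}\right) + D{\left(46,181 \right)} = \left(\left(-28 - -488 + 2 \left(-122\right)^{3} + 14 \left(-122\right)^{2}\right) + \left(85 + 23\right)^{2}\right) + 66 = \left(\left(-28 + 488 + 2 \left(-1815848\right) + 14 \cdot 14884\right) + 108^{2}\right) + 66 = \left(\left(-28 + 488 - 3631696 + 208376\right) + 11664\right) + 66 = \left(-3422860 + 11664\right) + 66 = -3411196 + 66 = -3411130$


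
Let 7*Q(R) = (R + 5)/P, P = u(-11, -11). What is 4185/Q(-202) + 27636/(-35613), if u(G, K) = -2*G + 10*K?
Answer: 30601148396/2338587 ≈ 13085.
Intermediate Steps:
P = -88 (P = -2*(-11) + 10*(-11) = 22 - 110 = -88)
Q(R) = -5/616 - R/616 (Q(R) = ((R + 5)/(-88))/7 = ((5 + R)*(-1/88))/7 = (-5/88 - R/88)/7 = -5/616 - R/616)
4185/Q(-202) + 27636/(-35613) = 4185/(-5/616 - 1/616*(-202)) + 27636/(-35613) = 4185/(-5/616 + 101/308) + 27636*(-1/35613) = 4185/(197/616) - 9212/11871 = 4185*(616/197) - 9212/11871 = 2577960/197 - 9212/11871 = 30601148396/2338587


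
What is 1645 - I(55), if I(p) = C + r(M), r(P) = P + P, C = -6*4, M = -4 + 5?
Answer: 1667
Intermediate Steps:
M = 1
C = -24
r(P) = 2*P
I(p) = -22 (I(p) = -24 + 2*1 = -24 + 2 = -22)
1645 - I(55) = 1645 - 1*(-22) = 1645 + 22 = 1667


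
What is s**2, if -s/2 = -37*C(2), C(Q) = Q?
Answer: 21904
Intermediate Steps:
s = 148 (s = -(-74)*2 = -2*(-74) = 148)
s**2 = 148**2 = 21904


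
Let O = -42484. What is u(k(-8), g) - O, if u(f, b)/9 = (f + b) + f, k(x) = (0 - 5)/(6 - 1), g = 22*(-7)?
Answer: 41080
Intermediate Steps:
g = -154
k(x) = -1 (k(x) = -5/5 = -5*1/5 = -1)
u(f, b) = 9*b + 18*f (u(f, b) = 9*((f + b) + f) = 9*((b + f) + f) = 9*(b + 2*f) = 9*b + 18*f)
u(k(-8), g) - O = (9*(-154) + 18*(-1)) - 1*(-42484) = (-1386 - 18) + 42484 = -1404 + 42484 = 41080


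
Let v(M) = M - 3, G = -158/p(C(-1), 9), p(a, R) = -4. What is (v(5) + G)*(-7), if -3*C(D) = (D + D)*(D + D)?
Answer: -581/2 ≈ -290.50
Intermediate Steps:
C(D) = -4*D²/3 (C(D) = -(D + D)*(D + D)/3 = -2*D*2*D/3 = -4*D²/3)
G = 79/2 (G = -158/(-4) = -158*(-¼) = 79/2 ≈ 39.500)
v(M) = -3 + M
(v(5) + G)*(-7) = ((-3 + 5) + 79/2)*(-7) = (2 + 79/2)*(-7) = (83/2)*(-7) = -581/2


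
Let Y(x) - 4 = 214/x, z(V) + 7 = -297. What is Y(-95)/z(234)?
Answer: -83/14440 ≈ -0.0057479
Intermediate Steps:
z(V) = -304 (z(V) = -7 - 297 = -304)
Y(x) = 4 + 214/x
Y(-95)/z(234) = (4 + 214/(-95))/(-304) = (4 + 214*(-1/95))*(-1/304) = (4 - 214/95)*(-1/304) = (166/95)*(-1/304) = -83/14440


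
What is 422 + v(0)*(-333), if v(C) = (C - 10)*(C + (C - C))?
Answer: 422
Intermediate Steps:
v(C) = C*(-10 + C) (v(C) = (-10 + C)*(C + 0) = (-10 + C)*C = C*(-10 + C))
422 + v(0)*(-333) = 422 + (0*(-10 + 0))*(-333) = 422 + (0*(-10))*(-333) = 422 + 0*(-333) = 422 + 0 = 422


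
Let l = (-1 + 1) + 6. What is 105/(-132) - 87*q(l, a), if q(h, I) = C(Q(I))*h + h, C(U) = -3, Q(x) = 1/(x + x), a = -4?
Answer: 45901/44 ≈ 1043.2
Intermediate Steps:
Q(x) = 1/(2*x)
l = 6 (l = 0 + 6 = 6)
q(h, I) = -2*h (q(h, I) = -3*h + h = -2*h)
105/(-132) - 87*q(l, a) = 105/(-132) - (-174)*6 = 105*(-1/132) - 87*(-12) = -35/44 + 1044 = 45901/44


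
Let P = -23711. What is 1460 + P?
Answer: -22251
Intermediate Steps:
1460 + P = 1460 - 23711 = -22251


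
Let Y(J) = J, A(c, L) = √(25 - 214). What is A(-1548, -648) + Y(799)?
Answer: 799 + 3*I*√21 ≈ 799.0 + 13.748*I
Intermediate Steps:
A(c, L) = 3*I*√21 (A(c, L) = √(-189) = 3*I*√21)
A(-1548, -648) + Y(799) = 3*I*√21 + 799 = 799 + 3*I*√21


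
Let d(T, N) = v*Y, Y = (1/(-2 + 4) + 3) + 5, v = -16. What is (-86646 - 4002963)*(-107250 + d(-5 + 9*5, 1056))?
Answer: 439166752074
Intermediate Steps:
Y = 17/2 (Y = (1/2 + 3) + 5 = (½ + 3) + 5 = 7/2 + 5 = 17/2 ≈ 8.5000)
d(T, N) = -136 (d(T, N) = -16*17/2 = -136)
(-86646 - 4002963)*(-107250 + d(-5 + 9*5, 1056)) = (-86646 - 4002963)*(-107250 - 136) = -4089609*(-107386) = 439166752074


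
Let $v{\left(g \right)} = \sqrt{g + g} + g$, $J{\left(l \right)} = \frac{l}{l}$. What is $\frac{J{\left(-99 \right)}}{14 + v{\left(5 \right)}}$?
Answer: $\frac{19}{351} - \frac{\sqrt{10}}{351} \approx 0.045122$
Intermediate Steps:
$J{\left(l \right)} = 1$
$v{\left(g \right)} = g + \sqrt{2} \sqrt{g}$ ($v{\left(g \right)} = \sqrt{2 g} + g = \sqrt{2} \sqrt{g} + g = g + \sqrt{2} \sqrt{g}$)
$\frac{J{\left(-99 \right)}}{14 + v{\left(5 \right)}} = \frac{1}{14 + \left(5 + \sqrt{2} \sqrt{5}\right)} 1 = \frac{1}{14 + \left(5 + \sqrt{10}\right)} 1 = \frac{1}{19 + \sqrt{10}} \cdot 1 = \frac{1}{19 + \sqrt{10}}$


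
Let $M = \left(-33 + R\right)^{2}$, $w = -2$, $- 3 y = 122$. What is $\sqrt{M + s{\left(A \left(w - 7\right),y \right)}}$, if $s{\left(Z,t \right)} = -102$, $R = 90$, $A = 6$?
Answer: $\sqrt{3147} \approx 56.098$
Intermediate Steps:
$y = - \frac{122}{3}$ ($y = \left(- \frac{1}{3}\right) 122 = - \frac{122}{3} \approx -40.667$)
$M = 3249$ ($M = \left(-33 + 90\right)^{2} = 57^{2} = 3249$)
$\sqrt{M + s{\left(A \left(w - 7\right),y \right)}} = \sqrt{3249 - 102} = \sqrt{3147}$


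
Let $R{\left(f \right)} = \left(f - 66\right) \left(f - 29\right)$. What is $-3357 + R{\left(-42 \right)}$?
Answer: $4311$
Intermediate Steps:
$R{\left(f \right)} = \left(-66 + f\right) \left(-29 + f\right)$
$-3357 + R{\left(-42 \right)} = -3357 + \left(1914 + \left(-42\right)^{2} - -3990\right) = -3357 + \left(1914 + 1764 + 3990\right) = -3357 + 7668 = 4311$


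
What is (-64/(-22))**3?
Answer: 32768/1331 ≈ 24.619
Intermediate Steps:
(-64/(-22))**3 = (-64*(-1/22))**3 = (32/11)**3 = 32768/1331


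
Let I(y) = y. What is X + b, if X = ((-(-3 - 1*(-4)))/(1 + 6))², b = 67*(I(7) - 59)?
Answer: -170715/49 ≈ -3484.0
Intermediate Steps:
b = -3484 (b = 67*(7 - 59) = 67*(-52) = -3484)
X = 1/49 (X = (-(-3 + 4)/7)² = (-1*1*(⅐))² = (-1*⅐)² = (-⅐)² = 1/49 ≈ 0.020408)
X + b = 1/49 - 3484 = -170715/49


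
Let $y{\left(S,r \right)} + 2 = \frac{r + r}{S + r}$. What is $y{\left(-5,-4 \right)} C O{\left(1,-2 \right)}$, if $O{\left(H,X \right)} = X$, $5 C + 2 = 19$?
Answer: $\frac{68}{9} \approx 7.5556$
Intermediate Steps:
$C = \frac{17}{5}$ ($C = - \frac{2}{5} + \frac{1}{5} \cdot 19 = - \frac{2}{5} + \frac{19}{5} = \frac{17}{5} \approx 3.4$)
$y{\left(S,r \right)} = -2 + \frac{2 r}{S + r}$ ($y{\left(S,r \right)} = -2 + \frac{r + r}{S + r} = -2 + \frac{2 r}{S + r}$)
$y{\left(-5,-4 \right)} C O{\left(1,-2 \right)} = \left(-2\right) \left(-5\right) \frac{1}{-5 - 4} \cdot \frac{17}{5} \left(-2\right) = \left(-2\right) \left(-5\right) \frac{1}{-9} \cdot \frac{17}{5} \left(-2\right) = \left(-2\right) \left(-5\right) \left(- \frac{1}{9}\right) \frac{17}{5} \left(-2\right) = \left(- \frac{10}{9}\right) \frac{17}{5} \left(-2\right) = \left(- \frac{34}{9}\right) \left(-2\right) = \frac{68}{9}$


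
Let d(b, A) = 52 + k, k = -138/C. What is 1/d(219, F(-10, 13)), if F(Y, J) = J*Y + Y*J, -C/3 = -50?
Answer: 25/1277 ≈ 0.019577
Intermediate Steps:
C = 150 (C = -3*(-50) = 150)
k = -23/25 (k = -138/150 = -138*1/150 = -23/25 ≈ -0.92000)
F(Y, J) = 2*J*Y (F(Y, J) = J*Y + J*Y = 2*J*Y)
d(b, A) = 1277/25 (d(b, A) = 52 - 23/25 = 1277/25)
1/d(219, F(-10, 13)) = 1/(1277/25) = 25/1277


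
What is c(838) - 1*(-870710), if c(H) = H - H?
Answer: 870710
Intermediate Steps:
c(H) = 0
c(838) - 1*(-870710) = 0 - 1*(-870710) = 0 + 870710 = 870710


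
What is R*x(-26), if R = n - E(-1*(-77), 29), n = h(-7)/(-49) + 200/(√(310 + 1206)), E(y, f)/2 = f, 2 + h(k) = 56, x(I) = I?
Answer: 75296/49 - 2600*√379/379 ≈ 1403.1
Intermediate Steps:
h(k) = 54 (h(k) = -2 + 56 = 54)
E(y, f) = 2*f
n = -54/49 + 100*√379/379 (n = 54/(-49) + 200/(√(310 + 1206)) = 54*(-1/49) + 200/(√1516) = -54/49 + 200/((2*√379)) = -54/49 + 200*(√379/758) = -54/49 + 100*√379/379 ≈ 4.0346)
R = -2896/49 + 100*√379/379 (R = (-54/49 + 100*√379/379) - 2*29 = (-54/49 + 100*√379/379) - 1*58 = (-54/49 + 100*√379/379) - 58 = -2896/49 + 100*√379/379 ≈ -53.965)
R*x(-26) = (-2896/49 + 100*√379/379)*(-26) = 75296/49 - 2600*√379/379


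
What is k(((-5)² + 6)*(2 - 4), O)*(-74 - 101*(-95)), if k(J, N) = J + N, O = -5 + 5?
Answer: -590302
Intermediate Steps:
O = 0
k(((-5)² + 6)*(2 - 4), O)*(-74 - 101*(-95)) = (((-5)² + 6)*(2 - 4) + 0)*(-74 - 101*(-95)) = ((25 + 6)*(-2) + 0)*(-74 + 9595) = (31*(-2) + 0)*9521 = (-62 + 0)*9521 = -62*9521 = -590302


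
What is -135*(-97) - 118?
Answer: 12977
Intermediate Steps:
-135*(-97) - 118 = 13095 - 118 = 12977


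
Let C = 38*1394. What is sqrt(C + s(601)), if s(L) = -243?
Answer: sqrt(52729) ≈ 229.63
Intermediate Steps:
C = 52972
sqrt(C + s(601)) = sqrt(52972 - 243) = sqrt(52729)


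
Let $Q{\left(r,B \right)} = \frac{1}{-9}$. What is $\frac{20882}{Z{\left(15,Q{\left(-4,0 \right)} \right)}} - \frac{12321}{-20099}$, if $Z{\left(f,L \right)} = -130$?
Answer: $- \frac{209052794}{1306435} \approx -160.02$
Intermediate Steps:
$Q{\left(r,B \right)} = - \frac{1}{9}$
$\frac{20882}{Z{\left(15,Q{\left(-4,0 \right)} \right)}} - \frac{12321}{-20099} = \frac{20882}{-130} - \frac{12321}{-20099} = 20882 \left(- \frac{1}{130}\right) - - \frac{12321}{20099} = - \frac{10441}{65} + \frac{12321}{20099} = - \frac{209052794}{1306435}$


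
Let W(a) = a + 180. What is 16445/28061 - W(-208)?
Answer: 72923/2551 ≈ 28.586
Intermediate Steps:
W(a) = 180 + a
16445/28061 - W(-208) = 16445/28061 - (180 - 208) = 16445*(1/28061) - 1*(-28) = 1495/2551 + 28 = 72923/2551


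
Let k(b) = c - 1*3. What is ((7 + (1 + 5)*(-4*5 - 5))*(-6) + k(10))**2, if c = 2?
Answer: 734449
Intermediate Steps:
k(b) = -1 (k(b) = 2 - 1*3 = 2 - 3 = -1)
((7 + (1 + 5)*(-4*5 - 5))*(-6) + k(10))**2 = ((7 + (1 + 5)*(-4*5 - 5))*(-6) - 1)**2 = ((7 + 6*(-20 - 5))*(-6) - 1)**2 = ((7 + 6*(-25))*(-6) - 1)**2 = ((7 - 150)*(-6) - 1)**2 = (-143*(-6) - 1)**2 = (858 - 1)**2 = 857**2 = 734449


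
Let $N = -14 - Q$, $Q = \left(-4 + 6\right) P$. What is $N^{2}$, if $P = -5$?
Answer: $16$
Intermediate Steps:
$Q = -10$ ($Q = \left(-4 + 6\right) \left(-5\right) = 2 \left(-5\right) = -10$)
$N = -4$ ($N = -14 - -10 = -14 + 10 = -4$)
$N^{2} = \left(-4\right)^{2} = 16$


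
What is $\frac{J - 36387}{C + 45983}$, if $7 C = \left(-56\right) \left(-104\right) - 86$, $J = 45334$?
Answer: $\frac{62629}{327619} \approx 0.19116$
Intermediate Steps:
$C = \frac{5738}{7}$ ($C = \frac{\left(-56\right) \left(-104\right) - 86}{7} = \frac{5824 - 86}{7} = \frac{1}{7} \cdot 5738 = \frac{5738}{7} \approx 819.71$)
$\frac{J - 36387}{C + 45983} = \frac{45334 - 36387}{\frac{5738}{7} + 45983} = \frac{8947}{\frac{327619}{7}} = 8947 \cdot \frac{7}{327619} = \frac{62629}{327619}$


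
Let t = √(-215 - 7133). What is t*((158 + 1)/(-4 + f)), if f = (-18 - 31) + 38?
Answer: -106*I*√1837/5 ≈ -908.64*I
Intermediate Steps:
f = -11 (f = -49 + 38 = -11)
t = 2*I*√1837 (t = √(-7348) = 2*I*√1837 ≈ 85.72*I)
t*((158 + 1)/(-4 + f)) = (2*I*√1837)*((158 + 1)/(-4 - 11)) = (2*I*√1837)*(159/(-15)) = (2*I*√1837)*(159*(-1/15)) = (2*I*√1837)*(-53/5) = -106*I*√1837/5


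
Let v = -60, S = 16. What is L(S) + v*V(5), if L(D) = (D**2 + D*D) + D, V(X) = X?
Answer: 228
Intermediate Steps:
L(D) = D + 2*D**2 (L(D) = (D**2 + D**2) + D = 2*D**2 + D = D + 2*D**2)
L(S) + v*V(5) = 16*(1 + 2*16) - 60*5 = 16*(1 + 32) - 300 = 16*33 - 300 = 528 - 300 = 228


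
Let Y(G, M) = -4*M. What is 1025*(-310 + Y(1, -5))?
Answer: -297250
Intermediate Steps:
1025*(-310 + Y(1, -5)) = 1025*(-310 - 4*(-5)) = 1025*(-310 + 20) = 1025*(-290) = -297250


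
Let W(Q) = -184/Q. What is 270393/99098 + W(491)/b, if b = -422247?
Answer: 56058781071893/20545322104146 ≈ 2.7285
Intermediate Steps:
270393/99098 + W(491)/b = 270393/99098 - 184/491/(-422247) = 270393*(1/99098) - 184*1/491*(-1/422247) = 270393/99098 - 184/491*(-1/422247) = 270393/99098 + 184/207323277 = 56058781071893/20545322104146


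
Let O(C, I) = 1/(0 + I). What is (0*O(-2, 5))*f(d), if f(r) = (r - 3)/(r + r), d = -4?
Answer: 0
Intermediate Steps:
f(r) = (-3 + r)/(2*r) (f(r) = (-3 + r)/((2*r)) = (-3 + r)*(1/(2*r)) = (-3 + r)/(2*r))
O(C, I) = 1/I
(0*O(-2, 5))*f(d) = (0/5)*((1/2)*(-3 - 4)/(-4)) = (0*(1/5))*((1/2)*(-1/4)*(-7)) = 0*(7/8) = 0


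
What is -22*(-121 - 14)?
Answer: 2970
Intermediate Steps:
-22*(-121 - 14) = -22*(-135) = 2970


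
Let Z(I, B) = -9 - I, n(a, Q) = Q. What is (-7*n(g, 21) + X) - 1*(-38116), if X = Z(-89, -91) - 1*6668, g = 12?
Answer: 31381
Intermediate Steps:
X = -6588 (X = (-9 - 1*(-89)) - 1*6668 = (-9 + 89) - 6668 = 80 - 6668 = -6588)
(-7*n(g, 21) + X) - 1*(-38116) = (-7*21 - 6588) - 1*(-38116) = (-147 - 6588) + 38116 = -6735 + 38116 = 31381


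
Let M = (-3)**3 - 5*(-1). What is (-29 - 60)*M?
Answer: 1958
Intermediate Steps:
M = -22 (M = -27 + 5 = -22)
(-29 - 60)*M = (-29 - 60)*(-22) = -89*(-22) = 1958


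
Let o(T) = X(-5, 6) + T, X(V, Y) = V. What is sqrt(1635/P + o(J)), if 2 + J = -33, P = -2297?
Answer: I*sqrt(214803955)/2297 ≈ 6.3806*I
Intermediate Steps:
J = -35 (J = -2 - 33 = -35)
o(T) = -5 + T
sqrt(1635/P + o(J)) = sqrt(1635/(-2297) + (-5 - 35)) = sqrt(1635*(-1/2297) - 40) = sqrt(-1635/2297 - 40) = sqrt(-93515/2297) = I*sqrt(214803955)/2297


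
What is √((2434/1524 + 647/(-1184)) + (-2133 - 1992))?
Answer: I*√52450145232342/112776 ≈ 64.218*I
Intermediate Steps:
√((2434/1524 + 647/(-1184)) + (-2133 - 1992)) = √((2434*(1/1524) + 647*(-1/1184)) - 4125) = √((1217/762 - 647/1184) - 4125) = √(473957/451104 - 4125) = √(-1860330043/451104) = I*√52450145232342/112776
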